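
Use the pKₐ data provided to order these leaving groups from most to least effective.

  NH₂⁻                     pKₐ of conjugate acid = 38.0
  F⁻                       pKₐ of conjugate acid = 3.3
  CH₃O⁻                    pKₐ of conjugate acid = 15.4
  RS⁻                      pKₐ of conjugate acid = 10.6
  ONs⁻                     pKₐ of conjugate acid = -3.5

ONs⁻ > F⁻ > RS⁻ > CH₃O⁻ > NH₂⁻

Lower conjugate-acid pKₐ ⇒ weaker base ⇒ better leaving group.
Sorting by the given values: ONs⁻ (-3.5), F⁻ (3.3), RS⁻ (10.6), CH₃O⁻ (15.4), NH₂⁻ (38.0).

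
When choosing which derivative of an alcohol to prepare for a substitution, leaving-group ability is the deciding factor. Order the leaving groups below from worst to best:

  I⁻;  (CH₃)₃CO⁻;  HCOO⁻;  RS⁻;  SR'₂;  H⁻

I⁻: pKₐ(HI) ≈ -10 — large, highly polarisable; very weak base
SR'₂: pKₐ(R'₂SH⁺) ≈ -7 — neutral; leaves from a sulfonium salt (R–SR'₂⁺)
HCOO⁻: pKₐ(HCOOH) ≈ 3.8
RS⁻: pKₐ(RSH (a thiol)) ≈ 10.5 — moderately basic; rarely leaves without activation
(CH₃)₃CO⁻: pKₐ(t-BuOH) ≈ 18 — bulky, strongly basic alkoxide
H⁻: pKₐ(H₂) ≈ 36
Reversing gives the worst-to-best order requested.

H⁻ < (CH₃)₃CO⁻ < RS⁻ < HCOO⁻ < SR'₂ < I⁻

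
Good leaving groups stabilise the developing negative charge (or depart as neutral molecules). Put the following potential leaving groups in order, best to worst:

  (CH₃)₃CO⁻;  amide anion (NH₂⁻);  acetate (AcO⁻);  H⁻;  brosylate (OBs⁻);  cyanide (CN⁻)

brosylate (OBs⁻) > acetate (AcO⁻) > cyanide (CN⁻) > (CH₃)₃CO⁻ > H⁻ > amide anion (NH₂⁻)

Rank by basicity of the departing species: weakest base leaves most easily.
brosylate (OBs⁻): pKₐ(p-BrC₆H₄SO₃H) ≈ -2.8
acetate (AcO⁻): pKₐ(CH₃COOH) ≈ 4.8
cyanide (CN⁻): pKₐ(HCN) ≈ 9.2
(CH₃)₃CO⁻: pKₐ(t-BuOH) ≈ 18
H⁻: pKₐ(H₂) ≈ 36
amide anion (NH₂⁻): pKₐ(NH₃) ≈ 38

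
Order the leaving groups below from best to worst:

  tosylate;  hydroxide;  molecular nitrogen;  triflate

molecular nitrogen > triflate > tosylate > hydroxide

molecular nitrogen: no meaningful conjugate acid; N₂ departs as an exceptionally stable neutral molecule
triflate: pKₐ(CF₃SO₃H (triflic acid)) ≈ -14
tosylate: pKₐ(p-CH₃C₆H₄SO₃H (TsOH)) ≈ -2.8 — resonance-delocalised arenesulfonate
hydroxide: pKₐ(H₂O) ≈ 15.7 — strong base; essentially never leaves without prior activation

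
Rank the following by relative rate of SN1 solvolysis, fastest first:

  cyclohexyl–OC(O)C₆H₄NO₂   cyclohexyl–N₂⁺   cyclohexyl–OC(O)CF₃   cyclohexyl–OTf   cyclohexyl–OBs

Same R in every case — rank the leaving groups.
The more stable X⁻ (or X) is on its own — i.e. the weaker a base it is — the better a leaving group it makes.
cyclohexyl–N₂⁺ loses N₂: no meaningful conjugate acid; N₂ departs as an exceptionally stable neutral molecule
cyclohexyl–OTf loses OTf⁻: pKₐ(CF₃SO₃H (triflic acid)) ≈ -14
cyclohexyl–OBs loses OBs⁻: pKₐ(p-BrC₆H₄SO₃H) ≈ -2.8
cyclohexyl–OC(O)CF₃ loses CF₃COO⁻: pKₐ(CF₃COOH) ≈ 0.2
cyclohexyl–OC(O)C₆H₄NO₂ loses p-O₂N–C₆H₄–COO⁻: pKₐ(p-nitrobenzoic acid) ≈ 3.4

cyclohexyl–N₂⁺ > cyclohexyl–OTf > cyclohexyl–OBs > cyclohexyl–OC(O)CF₃ > cyclohexyl–OC(O)C₆H₄NO₂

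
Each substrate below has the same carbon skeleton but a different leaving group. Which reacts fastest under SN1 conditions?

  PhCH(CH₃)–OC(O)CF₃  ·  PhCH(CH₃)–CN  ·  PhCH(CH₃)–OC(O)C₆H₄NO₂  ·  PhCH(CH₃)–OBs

PhCH(CH₃)–OBs

Identical carbon frameworks mean the comparison reduces to leaving-group quality.
Leaving-group ability tracks the stability of the departed species; conjugate-acid pKₐ is the usual yardstick (lower pKₐ → better LG).
PhCH(CH₃)–OBs loses OBs⁻: pKₐ(p-BrC₆H₄SO₃H) ≈ -2.8
PhCH(CH₃)–OC(O)CF₃ loses CF₃COO⁻: pKₐ(CF₃COOH) ≈ 0.2
PhCH(CH₃)–OC(O)C₆H₄NO₂ loses p-O₂N–C₆H₄–COO⁻: pKₐ(p-nitrobenzoic acid) ≈ 3.4
PhCH(CH₃)–CN loses CN⁻: pKₐ(HCN) ≈ 9.2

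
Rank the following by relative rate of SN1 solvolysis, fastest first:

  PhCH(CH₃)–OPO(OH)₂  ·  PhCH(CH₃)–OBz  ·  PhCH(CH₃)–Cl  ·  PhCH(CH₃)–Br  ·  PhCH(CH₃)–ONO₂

With the same alkyl group throughout, only the leaving group differentiates the rates.
Leaving-group ability tracks the stability of the departed species; conjugate-acid pKₐ is the usual yardstick (lower pKₐ → better LG).
PhCH(CH₃)–Br loses Br⁻: pKₐ(HBr) ≈ -9
PhCH(CH₃)–Cl loses Cl⁻: pKₐ(HCl) ≈ -7
PhCH(CH₃)–ONO₂ loses NO₃⁻: pKₐ(HNO₃) ≈ -1.3
PhCH(CH₃)–OPO(OH)₂ loses H₂PO₄⁻: pKₐ(H₃PO₄) ≈ 2.1
PhCH(CH₃)–OBz loses PhCOO⁻: pKₐ(C₆H₅COOH) ≈ 4.2

PhCH(CH₃)–Br > PhCH(CH₃)–Cl > PhCH(CH₃)–ONO₂ > PhCH(CH₃)–OPO(OH)₂ > PhCH(CH₃)–OBz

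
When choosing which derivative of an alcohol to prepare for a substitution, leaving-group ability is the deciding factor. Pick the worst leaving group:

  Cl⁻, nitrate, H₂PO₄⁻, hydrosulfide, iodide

Leaving-group ability tracks the stability of the departed species; conjugate-acid pKₐ is the usual yardstick (lower pKₐ → better LG).
iodide: pKₐ(HI) ≈ -10
Cl⁻: pKₐ(HCl) ≈ -7
nitrate: pKₐ(HNO₃) ≈ -1.3
H₂PO₄⁻: pKₐ(H₃PO₄) ≈ 2.1
hydrosulfide: pKₐ(H₂S) ≈ 7

hydrosulfide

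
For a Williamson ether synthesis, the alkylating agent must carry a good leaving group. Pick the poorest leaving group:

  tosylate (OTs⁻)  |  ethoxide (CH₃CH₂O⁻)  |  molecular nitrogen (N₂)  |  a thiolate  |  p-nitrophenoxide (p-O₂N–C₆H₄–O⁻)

molecular nitrogen (N₂): no meaningful conjugate acid; N₂ departs as an exceptionally stable neutral molecule
tosylate (OTs⁻): pKₐ(p-CH₃C₆H₄SO₃H (TsOH)) ≈ -2.8
p-nitrophenoxide (p-O₂N–C₆H₄–O⁻): pKₐ(p-nitrophenol) ≈ 7.2
a thiolate: pKₐ(RSH (a thiol)) ≈ 10.5
ethoxide (CH₃CH₂O⁻): pKₐ(CH₃CH₂OH) ≈ 16

ethoxide (CH₃CH₂O⁻)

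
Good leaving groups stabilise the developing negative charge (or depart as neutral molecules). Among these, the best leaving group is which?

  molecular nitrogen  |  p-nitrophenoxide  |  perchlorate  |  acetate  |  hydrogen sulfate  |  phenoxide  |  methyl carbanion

molecular nitrogen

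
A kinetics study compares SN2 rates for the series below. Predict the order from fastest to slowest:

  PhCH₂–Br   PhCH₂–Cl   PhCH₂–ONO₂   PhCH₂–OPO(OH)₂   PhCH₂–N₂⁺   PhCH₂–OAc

With the same alkyl group throughout, only the leaving group differentiates the rates.
A good leaving group is a weak base: the lower the pKₐ of its conjugate acid, the more readily it departs.
PhCH₂–N₂⁺ loses N₂: no meaningful conjugate acid; N₂ departs as an exceptionally stable neutral molecule
PhCH₂–Br loses Br⁻: pKₐ(HBr) ≈ -9
PhCH₂–Cl loses Cl⁻: pKₐ(HCl) ≈ -7
PhCH₂–ONO₂ loses NO₃⁻: pKₐ(HNO₃) ≈ -1.3
PhCH₂–OPO(OH)₂ loses H₂PO₄⁻: pKₐ(H₃PO₄) ≈ 2.1
PhCH₂–OAc loses AcO⁻: pKₐ(CH₃COOH) ≈ 4.8

PhCH₂–N₂⁺ > PhCH₂–Br > PhCH₂–Cl > PhCH₂–ONO₂ > PhCH₂–OPO(OH)₂ > PhCH₂–OAc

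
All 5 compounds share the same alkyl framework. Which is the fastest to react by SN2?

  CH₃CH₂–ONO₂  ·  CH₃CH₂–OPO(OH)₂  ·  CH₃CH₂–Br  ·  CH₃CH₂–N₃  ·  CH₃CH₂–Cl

With the same alkyl group throughout, only the leaving group differentiates the rates.
A good leaving group is a weak base: the lower the pKₐ of its conjugate acid, the more readily it departs.
CH₃CH₂–Br loses Br⁻: pKₐ(HBr) ≈ -9
CH₃CH₂–Cl loses Cl⁻: pKₐ(HCl) ≈ -7
CH₃CH₂–ONO₂ loses NO₃⁻: pKₐ(HNO₃) ≈ -1.3
CH₃CH₂–OPO(OH)₂ loses H₂PO₄⁻: pKₐ(H₃PO₄) ≈ 2.1
CH₃CH₂–N₃ loses N₃⁻: pKₐ(HN₃) ≈ 4.7

CH₃CH₂–Br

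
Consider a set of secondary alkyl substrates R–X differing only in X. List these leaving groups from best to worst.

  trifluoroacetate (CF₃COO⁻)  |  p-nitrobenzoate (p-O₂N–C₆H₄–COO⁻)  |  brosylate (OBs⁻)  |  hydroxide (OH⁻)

brosylate (OBs⁻): pKₐ(p-BrC₆H₄SO₃H) ≈ -2.8
trifluoroacetate (CF₃COO⁻): pKₐ(CF₃COOH) ≈ 0.2
p-nitrobenzoate (p-O₂N–C₆H₄–COO⁻): pKₐ(p-nitrobenzoic acid) ≈ 3.4 — electron-withdrawing nitro group stabilises the carboxylate
hydroxide (OH⁻): pKₐ(H₂O) ≈ 15.7 — strong base; essentially never leaves without prior activation

brosylate (OBs⁻) > trifluoroacetate (CF₃COO⁻) > p-nitrobenzoate (p-O₂N–C₆H₄–COO⁻) > hydroxide (OH⁻)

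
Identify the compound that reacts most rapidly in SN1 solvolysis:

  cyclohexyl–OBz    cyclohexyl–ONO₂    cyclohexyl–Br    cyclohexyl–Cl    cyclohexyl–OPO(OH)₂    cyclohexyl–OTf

cyclohexyl–OTf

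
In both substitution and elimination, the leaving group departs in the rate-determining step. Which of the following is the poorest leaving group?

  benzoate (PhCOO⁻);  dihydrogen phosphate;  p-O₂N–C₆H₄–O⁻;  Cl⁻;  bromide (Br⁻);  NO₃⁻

p-O₂N–C₆H₄–O⁻

Rank by basicity of the departing species: weakest base leaves most easily.
bromide (Br⁻): pKₐ(HBr) ≈ -9
Cl⁻: pKₐ(HCl) ≈ -7
NO₃⁻: pKₐ(HNO₃) ≈ -1.3
dihydrogen phosphate: pKₐ(H₃PO₄) ≈ 2.1
benzoate (PhCOO⁻): pKₐ(C₆H₅COOH) ≈ 4.2
p-O₂N–C₆H₄–O⁻: pKₐ(p-nitrophenol) ≈ 7.2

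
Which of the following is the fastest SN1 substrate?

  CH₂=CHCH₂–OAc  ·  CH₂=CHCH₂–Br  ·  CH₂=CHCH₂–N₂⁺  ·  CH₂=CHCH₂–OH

With the same alkyl group throughout, only the leaving group differentiates the rates.
Rank by basicity of the departing species: weakest base leaves most easily.
CH₂=CHCH₂–N₂⁺ loses N₂: no meaningful conjugate acid; N₂ departs as an exceptionally stable neutral molecule
CH₂=CHCH₂–Br loses Br⁻: pKₐ(HBr) ≈ -9
CH₂=CHCH₂–OAc loses AcO⁻: pKₐ(CH₃COOH) ≈ 4.8
CH₂=CHCH₂–OH loses OH⁻: pKₐ(H₂O) ≈ 15.7

CH₂=CHCH₂–N₂⁺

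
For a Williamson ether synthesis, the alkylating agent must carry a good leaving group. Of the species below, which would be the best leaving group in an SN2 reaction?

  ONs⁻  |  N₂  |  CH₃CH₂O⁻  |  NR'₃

N₂

A good leaving group is a weak base: the lower the pKₐ of its conjugate acid, the more readily it departs.
N₂: no meaningful conjugate acid; N₂ departs as an exceptionally stable neutral molecule
ONs⁻: pKₐ(p-O₂NC₆H₄SO₃H) ≈ -3.5
NR'₃: pKₐ(R'₃NH⁺) ≈ 10.7
CH₃CH₂O⁻: pKₐ(CH₃CH₂OH) ≈ 16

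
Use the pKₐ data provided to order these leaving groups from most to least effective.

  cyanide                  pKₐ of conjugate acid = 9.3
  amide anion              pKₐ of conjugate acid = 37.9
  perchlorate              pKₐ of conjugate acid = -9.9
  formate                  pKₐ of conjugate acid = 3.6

perchlorate > formate > cyanide > amide anion

Lower conjugate-acid pKₐ ⇒ weaker base ⇒ better leaving group.
Sorting by the given values: perchlorate (-9.9), formate (3.6), cyanide (9.3), amide anion (37.9).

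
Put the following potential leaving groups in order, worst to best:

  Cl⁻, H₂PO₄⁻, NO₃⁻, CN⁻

Cl⁻: pKₐ(HCl) ≈ -7
NO₃⁻: pKₐ(HNO₃) ≈ -1.3 — resonance-delocalised over three oxygens
H₂PO₄⁻: pKₐ(H₃PO₄) ≈ 2.1 — moderate base; biological leaving group after further activation
CN⁻: pKₐ(HCN) ≈ 9.2 — sp carbon stabilises the charge somewhat, but still a poor LG
Reversing gives the worst-to-best order requested.

CN⁻ < H₂PO₄⁻ < NO₃⁻ < Cl⁻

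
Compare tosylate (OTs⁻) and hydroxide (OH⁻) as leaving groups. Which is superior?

tosylate (OTs⁻)

tosylate (OTs⁻) is the better leaving group.
pKₐ(p-CH₃C₆H₄SO₃H (TsOH)) ≈ -2.8 versus pKₐ(H₂O) ≈ 15.7: tosylate (OTs⁻) is the much weaker base.
Resonance-delocalised arenesulfonate.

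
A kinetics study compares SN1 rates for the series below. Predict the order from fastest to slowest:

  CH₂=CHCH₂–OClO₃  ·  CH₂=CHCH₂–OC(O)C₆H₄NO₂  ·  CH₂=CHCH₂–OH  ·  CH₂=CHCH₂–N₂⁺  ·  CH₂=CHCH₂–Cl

With the same alkyl group throughout, only the leaving group differentiates the rates.
Leaving-group ability tracks the stability of the departed species; conjugate-acid pKₐ is the usual yardstick (lower pKₐ → better LG).
CH₂=CHCH₂–N₂⁺ loses N₂: no meaningful conjugate acid; N₂ departs as an exceptionally stable neutral molecule
CH₂=CHCH₂–OClO₃ loses ClO₄⁻: pKₐ(HClO₄) ≈ -10
CH₂=CHCH₂–Cl loses Cl⁻: pKₐ(HCl) ≈ -7
CH₂=CHCH₂–OC(O)C₆H₄NO₂ loses p-O₂N–C₆H₄–COO⁻: pKₐ(p-nitrobenzoic acid) ≈ 3.4
CH₂=CHCH₂–OH loses OH⁻: pKₐ(H₂O) ≈ 15.7

CH₂=CHCH₂–N₂⁺ > CH₂=CHCH₂–OClO₃ > CH₂=CHCH₂–Cl > CH₂=CHCH₂–OC(O)C₆H₄NO₂ > CH₂=CHCH₂–OH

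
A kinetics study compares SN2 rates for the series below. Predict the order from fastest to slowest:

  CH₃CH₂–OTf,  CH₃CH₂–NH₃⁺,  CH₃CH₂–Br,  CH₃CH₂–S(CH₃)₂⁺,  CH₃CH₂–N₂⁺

With the same alkyl group throughout, only the leaving group differentiates the rates.
The more stable X⁻ (or X) is on its own — i.e. the weaker a base it is — the better a leaving group it makes.
CH₃CH₂–N₂⁺ loses N₂: no meaningful conjugate acid; N₂ departs as an exceptionally stable neutral molecule
CH₃CH₂–OTf loses OTf⁻: pKₐ(CF₃SO₃H (triflic acid)) ≈ -14
CH₃CH₂–Br loses Br⁻: pKₐ(HBr) ≈ -9
CH₃CH₂–S(CH₃)₂⁺ loses SR'₂: pKₐ(R'₂SH⁺) ≈ -7
CH₃CH₂–NH₃⁺ loses NH₃: pKₐ(NH₄⁺) ≈ 9.2

CH₃CH₂–N₂⁺ > CH₃CH₂–OTf > CH₃CH₂–Br > CH₃CH₂–S(CH₃)₂⁺ > CH₃CH₂–NH₃⁺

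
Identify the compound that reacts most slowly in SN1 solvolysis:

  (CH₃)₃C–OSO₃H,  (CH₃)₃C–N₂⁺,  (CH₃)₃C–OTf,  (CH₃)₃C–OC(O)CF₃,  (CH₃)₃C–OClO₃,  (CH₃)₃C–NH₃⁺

Same R in every case — rank the leaving groups.
Leaving-group ability tracks the stability of the departed species; conjugate-acid pKₐ is the usual yardstick (lower pKₐ → better LG).
(CH₃)₃C–N₂⁺ loses N₂: no meaningful conjugate acid; N₂ departs as an exceptionally stable neutral molecule
(CH₃)₃C–OTf loses OTf⁻: pKₐ(CF₃SO₃H (triflic acid)) ≈ -14
(CH₃)₃C–OClO₃ loses ClO₄⁻: pKₐ(HClO₄) ≈ -10
(CH₃)₃C–OSO₃H loses HSO₄⁻: pKₐ(H₂SO₄) ≈ -3
(CH₃)₃C–OC(O)CF₃ loses CF₃COO⁻: pKₐ(CF₃COOH) ≈ 0.2
(CH₃)₃C–NH₃⁺ loses NH₃: pKₐ(NH₄⁺) ≈ 9.2

(CH₃)₃C–NH₃⁺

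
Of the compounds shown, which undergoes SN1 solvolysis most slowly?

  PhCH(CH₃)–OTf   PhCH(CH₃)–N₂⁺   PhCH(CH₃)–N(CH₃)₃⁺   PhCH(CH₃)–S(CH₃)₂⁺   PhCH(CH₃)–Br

PhCH(CH₃)–N(CH₃)₃⁺

With the same alkyl group throughout, only the leaving group differentiates the rates.
A good leaving group is a weak base: the lower the pKₐ of its conjugate acid, the more readily it departs.
PhCH(CH₃)–N₂⁺ loses N₂: no meaningful conjugate acid; N₂ departs as an exceptionally stable neutral molecule
PhCH(CH₃)–OTf loses OTf⁻: pKₐ(CF₃SO₃H (triflic acid)) ≈ -14
PhCH(CH₃)–Br loses Br⁻: pKₐ(HBr) ≈ -9
PhCH(CH₃)–S(CH₃)₂⁺ loses SR'₂: pKₐ(R'₂SH⁺) ≈ -7
PhCH(CH₃)–N(CH₃)₃⁺ loses NR'₃: pKₐ(R'₃NH⁺) ≈ 10.7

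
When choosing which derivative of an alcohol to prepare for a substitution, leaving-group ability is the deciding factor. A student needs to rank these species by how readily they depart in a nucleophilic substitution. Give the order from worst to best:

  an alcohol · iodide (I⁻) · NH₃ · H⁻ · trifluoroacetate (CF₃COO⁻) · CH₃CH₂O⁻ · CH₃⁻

Rank by basicity of the departing species: weakest base leaves most easily.
iodide (I⁻): pKₐ(HI) ≈ -10
an alcohol: pKₐ(R'OH₂⁺) ≈ -2.4
trifluoroacetate (CF₃COO⁻): pKₐ(CF₃COOH) ≈ 0.2 — strongly electron-withdrawing CF₃ stabilises the carboxylate
NH₃: pKₐ(NH₄⁺) ≈ 9.2 — neutral but moderately basic; leaves from R–NH₃⁺
CH₃CH₂O⁻: pKₐ(CH₃CH₂OH) ≈ 16 — strong base; alkoxides do not leave unassisted
H⁻: pKₐ(H₂) ≈ 36 — extremely strong base; leaves only in special hydride-transfer contexts
CH₃⁻: pKₐ(CH₄) ≈ 48
Listed from poorest to best leaving group as asked.

CH₃⁻ < H⁻ < CH₃CH₂O⁻ < NH₃ < trifluoroacetate (CF₃COO⁻) < an alcohol < iodide (I⁻)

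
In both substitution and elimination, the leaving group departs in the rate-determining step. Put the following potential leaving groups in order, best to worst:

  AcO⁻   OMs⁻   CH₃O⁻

OMs⁻: pKₐ(CH₃SO₃H (MsOH)) ≈ -1.9
AcO⁻: pKₐ(CH₃COOH) ≈ 4.8 — resonance-stabilised but still a weak base
CH₃O⁻: pKₐ(CH₃OH) ≈ 15.5

OMs⁻ > AcO⁻ > CH₃O⁻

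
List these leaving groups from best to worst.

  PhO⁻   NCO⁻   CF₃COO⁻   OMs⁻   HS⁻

OMs⁻ > CF₃COO⁻ > NCO⁻ > HS⁻ > PhO⁻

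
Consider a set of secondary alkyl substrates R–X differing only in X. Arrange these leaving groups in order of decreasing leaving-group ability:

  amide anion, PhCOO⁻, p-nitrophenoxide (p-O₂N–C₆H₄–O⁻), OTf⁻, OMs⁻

OTf⁻ > OMs⁻ > PhCOO⁻ > p-nitrophenoxide (p-O₂N–C₆H₄–O⁻) > amide anion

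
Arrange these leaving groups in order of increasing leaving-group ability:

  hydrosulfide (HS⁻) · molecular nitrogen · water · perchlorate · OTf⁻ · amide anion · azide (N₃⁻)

amide anion < hydrosulfide (HS⁻) < azide (N₃⁻) < water < perchlorate < OTf⁻ < molecular nitrogen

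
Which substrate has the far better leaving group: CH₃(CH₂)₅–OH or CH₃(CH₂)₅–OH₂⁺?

CH₃(CH₂)₅–OH₂⁺

From CH₃(CH₂)₅–OH the departing group would be OH⁻ (pKₐ(H₂O) ≈ 15.7). Strong base; essentially never leaves without prior activation.
From CH₃(CH₂)₅–OH₂⁺ the leaving group is H₂O (pKₐ(H₃O⁺) ≈ -1.7). Neutral; leaves from a protonated alcohol (R–OH₂⁺).
(In practice CH₃(CH₂)₅–OH₂⁺ is made from CH₃(CH₂)₅–OH by protonation with strong acid, converting the leaving group from hydroxide to neutral water.)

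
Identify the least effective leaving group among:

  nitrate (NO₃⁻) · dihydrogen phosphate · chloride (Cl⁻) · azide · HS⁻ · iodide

HS⁻

The more stable X⁻ (or X) is on its own — i.e. the weaker a base it is — the better a leaving group it makes.
iodide: pKₐ(HI) ≈ -10
chloride (Cl⁻): pKₐ(HCl) ≈ -7
nitrate (NO₃⁻): pKₐ(HNO₃) ≈ -1.3
dihydrogen phosphate: pKₐ(H₃PO₄) ≈ 2.1
azide: pKₐ(HN₃) ≈ 4.7
HS⁻: pKₐ(H₂S) ≈ 7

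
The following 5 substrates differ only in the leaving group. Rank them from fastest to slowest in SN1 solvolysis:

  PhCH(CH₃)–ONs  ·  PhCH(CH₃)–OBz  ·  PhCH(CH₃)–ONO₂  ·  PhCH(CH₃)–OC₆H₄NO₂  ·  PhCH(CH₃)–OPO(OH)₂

PhCH(CH₃)–ONs > PhCH(CH₃)–ONO₂ > PhCH(CH₃)–OPO(OH)₂ > PhCH(CH₃)–OBz > PhCH(CH₃)–OC₆H₄NO₂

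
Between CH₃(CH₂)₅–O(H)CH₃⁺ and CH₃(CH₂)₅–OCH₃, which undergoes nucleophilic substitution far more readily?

CH₃(CH₂)₅–O(H)CH₃⁺

From CH₃(CH₂)₅–OCH₃ the departing group would be CH₃O⁻ (pKₐ(CH₃OH) ≈ 15.5). Strong base; alkoxides do not leave unassisted.
From CH₃(CH₂)₅–O(H)CH₃⁺ the leaving group is R'OH (pKₐ(R'OH₂⁺) ≈ -2.4). Neutral; leaves from a protonated ether (an oxonium ion, R–O(H)R'⁺).
(In practice CH₃(CH₂)₅–O(H)CH₃⁺ is made from CH₃(CH₂)₅–OCH₃ by protonation with concentrated HI, allowing neutral methanol, rather than methoxide, to depart.)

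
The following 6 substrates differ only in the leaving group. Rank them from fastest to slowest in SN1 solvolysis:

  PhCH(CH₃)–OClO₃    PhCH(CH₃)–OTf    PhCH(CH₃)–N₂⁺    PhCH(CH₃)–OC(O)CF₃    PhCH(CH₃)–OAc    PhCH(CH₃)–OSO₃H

The skeletons are identical, so relative rate is governed entirely by leaving-group ability.
A good leaving group is a weak base: the lower the pKₐ of its conjugate acid, the more readily it departs.
PhCH(CH₃)–N₂⁺ loses N₂: no meaningful conjugate acid; N₂ departs as an exceptionally stable neutral molecule
PhCH(CH₃)–OTf loses OTf⁻: pKₐ(CF₃SO₃H (triflic acid)) ≈ -14
PhCH(CH₃)–OClO₃ loses ClO₄⁻: pKₐ(HClO₄) ≈ -10
PhCH(CH₃)–OSO₃H loses HSO₄⁻: pKₐ(H₂SO₄) ≈ -3
PhCH(CH₃)–OC(O)CF₃ loses CF₃COO⁻: pKₐ(CF₃COOH) ≈ 0.2
PhCH(CH₃)–OAc loses AcO⁻: pKₐ(CH₃COOH) ≈ 4.8

PhCH(CH₃)–N₂⁺ > PhCH(CH₃)–OTf > PhCH(CH₃)–OClO₃ > PhCH(CH₃)–OSO₃H > PhCH(CH₃)–OC(O)CF₃ > PhCH(CH₃)–OAc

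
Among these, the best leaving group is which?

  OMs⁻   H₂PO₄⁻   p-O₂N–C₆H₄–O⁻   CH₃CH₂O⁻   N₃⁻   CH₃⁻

OMs⁻

OMs⁻: pKₐ(CH₃SO₃H (MsOH)) ≈ -1.9
H₂PO₄⁻: pKₐ(H₃PO₄) ≈ 2.1
N₃⁻: pKₐ(HN₃) ≈ 4.7
p-O₂N–C₆H₄–O⁻: pKₐ(p-nitrophenol) ≈ 7.2
CH₃CH₂O⁻: pKₐ(CH₃CH₂OH) ≈ 16
CH₃⁻: pKₐ(CH₄) ≈ 48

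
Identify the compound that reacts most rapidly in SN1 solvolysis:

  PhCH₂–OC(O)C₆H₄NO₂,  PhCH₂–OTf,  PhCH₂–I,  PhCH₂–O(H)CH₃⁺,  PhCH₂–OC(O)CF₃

Same R in every case — rank the leaving groups.
Rank by basicity of the departing species: weakest base leaves most easily.
PhCH₂–OTf loses OTf⁻: pKₐ(CF₃SO₃H (triflic acid)) ≈ -14
PhCH₂–I loses I⁻: pKₐ(HI) ≈ -10
PhCH₂–O(H)CH₃⁺ loses R'OH: pKₐ(R'OH₂⁺) ≈ -2.4
PhCH₂–OC(O)CF₃ loses CF₃COO⁻: pKₐ(CF₃COOH) ≈ 0.2
PhCH₂–OC(O)C₆H₄NO₂ loses p-O₂N–C₆H₄–COO⁻: pKₐ(p-nitrobenzoic acid) ≈ 3.4

PhCH₂–OTf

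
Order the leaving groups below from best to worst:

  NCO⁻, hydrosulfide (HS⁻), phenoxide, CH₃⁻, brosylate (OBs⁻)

brosylate (OBs⁻): pKₐ(p-BrC₆H₄SO₃H) ≈ -2.8
NCO⁻: pKₐ(HOCN) ≈ 3.5
hydrosulfide (HS⁻): pKₐ(H₂S) ≈ 7
phenoxide: pKₐ(C₆H₅OH (phenol)) ≈ 10
CH₃⁻: pKₐ(CH₄) ≈ 48

brosylate (OBs⁻) > NCO⁻ > hydrosulfide (HS⁻) > phenoxide > CH₃⁻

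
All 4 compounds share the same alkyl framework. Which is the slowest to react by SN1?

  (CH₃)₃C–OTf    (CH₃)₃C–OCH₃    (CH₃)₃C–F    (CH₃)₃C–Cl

(CH₃)₃C–OCH₃

Same R in every case — rank the leaving groups.
Rank by basicity of the departing species: weakest base leaves most easily.
(CH₃)₃C–OTf loses OTf⁻: pKₐ(CF₃SO₃H (triflic acid)) ≈ -14
(CH₃)₃C–Cl loses Cl⁻: pKₐ(HCl) ≈ -7
(CH₃)₃C–F loses F⁻: pKₐ(HF) ≈ 3.2
(CH₃)₃C–OCH₃ loses CH₃O⁻: pKₐ(CH₃OH) ≈ 15.5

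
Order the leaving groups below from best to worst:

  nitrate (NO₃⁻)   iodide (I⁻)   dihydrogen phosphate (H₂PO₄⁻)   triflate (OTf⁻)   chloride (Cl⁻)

triflate (OTf⁻) > iodide (I⁻) > chloride (Cl⁻) > nitrate (NO₃⁻) > dihydrogen phosphate (H₂PO₄⁻)

Rank by basicity of the departing species: weakest base leaves most easily.
triflate (OTf⁻): pKₐ(CF₃SO₃H (triflic acid)) ≈ -14 — charge spread over three oxygens and a CF₃ group; the premier leaving group in synthesis
iodide (I⁻): pKₐ(HI) ≈ -10 — large, highly polarisable; very weak base
chloride (Cl⁻): pKₐ(HCl) ≈ -7
nitrate (NO₃⁻): pKₐ(HNO₃) ≈ -1.3 — resonance-delocalised over three oxygens
dihydrogen phosphate (H₂PO₄⁻): pKₐ(H₃PO₄) ≈ 2.1 — moderate base; biological leaving group after further activation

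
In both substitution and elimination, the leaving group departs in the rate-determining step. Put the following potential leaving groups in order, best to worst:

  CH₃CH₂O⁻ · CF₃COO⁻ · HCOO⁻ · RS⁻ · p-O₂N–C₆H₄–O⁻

The more stable X⁻ (or X) is on its own — i.e. the weaker a base it is — the better a leaving group it makes.
CF₃COO⁻: pKₐ(CF₃COOH) ≈ 0.2 — strongly electron-withdrawing CF₃ stabilises the carboxylate
HCOO⁻: pKₐ(HCOOH) ≈ 3.8
p-O₂N–C₆H₄–O⁻: pKₐ(p-nitrophenol) ≈ 7.2
RS⁻: pKₐ(RSH (a thiol)) ≈ 10.5
CH₃CH₂O⁻: pKₐ(CH₃CH₂OH) ≈ 16 — strong base; alkoxides do not leave unassisted

CF₃COO⁻ > HCOO⁻ > p-O₂N–C₆H₄–O⁻ > RS⁻ > CH₃CH₂O⁻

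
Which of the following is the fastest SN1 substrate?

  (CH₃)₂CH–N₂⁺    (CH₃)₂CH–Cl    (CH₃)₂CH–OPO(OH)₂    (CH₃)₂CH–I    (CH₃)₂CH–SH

Same R in every case — rank the leaving groups.
Leaving-group ability tracks the stability of the departed species; conjugate-acid pKₐ is the usual yardstick (lower pKₐ → better LG).
(CH₃)₂CH–N₂⁺ loses N₂: no meaningful conjugate acid; N₂ departs as an exceptionally stable neutral molecule
(CH₃)₂CH–I loses I⁻: pKₐ(HI) ≈ -10
(CH₃)₂CH–Cl loses Cl⁻: pKₐ(HCl) ≈ -7
(CH₃)₂CH–OPO(OH)₂ loses H₂PO₄⁻: pKₐ(H₃PO₄) ≈ 2.1
(CH₃)₂CH–SH loses HS⁻: pKₐ(H₂S) ≈ 7

(CH₃)₂CH–N₂⁺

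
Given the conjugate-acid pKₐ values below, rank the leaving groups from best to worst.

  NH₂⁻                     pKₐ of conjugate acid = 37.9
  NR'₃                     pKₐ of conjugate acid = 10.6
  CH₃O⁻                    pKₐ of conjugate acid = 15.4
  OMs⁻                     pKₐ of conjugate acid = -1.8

Lower conjugate-acid pKₐ ⇒ weaker base ⇒ better leaving group.
Sorting by the given values: OMs⁻ (-1.8), NR'₃ (10.6), CH₃O⁻ (15.4), NH₂⁻ (37.9).

OMs⁻ > NR'₃ > CH₃O⁻ > NH₂⁻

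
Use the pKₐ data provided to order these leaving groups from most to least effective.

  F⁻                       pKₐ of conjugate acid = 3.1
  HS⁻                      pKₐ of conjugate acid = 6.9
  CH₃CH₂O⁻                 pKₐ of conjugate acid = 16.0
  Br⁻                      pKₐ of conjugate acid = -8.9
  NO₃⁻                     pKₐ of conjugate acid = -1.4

Br⁻ > NO₃⁻ > F⁻ > HS⁻ > CH₃CH₂O⁻

Lower conjugate-acid pKₐ ⇒ weaker base ⇒ better leaving group.
Sorting by the given values: Br⁻ (-8.9), NO₃⁻ (-1.4), F⁻ (3.1), HS⁻ (6.9), CH₃CH₂O⁻ (16.0).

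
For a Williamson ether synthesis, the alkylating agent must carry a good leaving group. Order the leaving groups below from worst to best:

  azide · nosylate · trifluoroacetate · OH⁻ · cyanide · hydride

Rank by basicity of the departing species: weakest base leaves most easily.
nosylate: pKₐ(p-O₂NC₆H₄SO₃H) ≈ -3.5 — p-nitro group further stabilises the sulfonate
trifluoroacetate: pKₐ(CF₃COOH) ≈ 0.2 — strongly electron-withdrawing CF₃ stabilises the carboxylate
azide: pKₐ(HN₃) ≈ 4.7
cyanide: pKₐ(HCN) ≈ 9.2
OH⁻: pKₐ(H₂O) ≈ 15.7 — strong base; essentially never leaves without prior activation
hydride: pKₐ(H₂) ≈ 36
Reversing gives the worst-to-best order requested.

hydride < OH⁻ < cyanide < azide < trifluoroacetate < nosylate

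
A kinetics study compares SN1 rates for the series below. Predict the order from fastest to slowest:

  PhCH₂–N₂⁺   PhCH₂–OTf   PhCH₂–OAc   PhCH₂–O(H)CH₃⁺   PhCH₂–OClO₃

PhCH₂–N₂⁺ > PhCH₂–OTf > PhCH₂–OClO₃ > PhCH₂–O(H)CH₃⁺ > PhCH₂–OAc

Identical carbon frameworks mean the comparison reduces to leaving-group quality.
Leaving-group ability tracks the stability of the departed species; conjugate-acid pKₐ is the usual yardstick (lower pKₐ → better LG).
PhCH₂–N₂⁺ loses N₂: no meaningful conjugate acid; N₂ departs as an exceptionally stable neutral molecule
PhCH₂–OTf loses OTf⁻: pKₐ(CF₃SO₃H (triflic acid)) ≈ -14
PhCH₂–OClO₃ loses ClO₄⁻: pKₐ(HClO₄) ≈ -10
PhCH₂–O(H)CH₃⁺ loses R'OH: pKₐ(R'OH₂⁺) ≈ -2.4
PhCH₂–OAc loses AcO⁻: pKₐ(CH₃COOH) ≈ 4.8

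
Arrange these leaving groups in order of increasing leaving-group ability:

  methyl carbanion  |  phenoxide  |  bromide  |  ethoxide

methyl carbanion < ethoxide < phenoxide < bromide

The more stable X⁻ (or X) is on its own — i.e. the weaker a base it is — the better a leaving group it makes.
bromide: pKₐ(HBr) ≈ -9
phenoxide: pKₐ(C₆H₅OH (phenol)) ≈ 10
ethoxide: pKₐ(CH₃CH₂OH) ≈ 16
methyl carbanion: pKₐ(CH₄) ≈ 48
The question asks for worst first, so the sequence is read in increasing leaving-group ability.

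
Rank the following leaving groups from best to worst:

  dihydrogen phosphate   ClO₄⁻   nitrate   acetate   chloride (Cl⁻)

ClO₄⁻: pKₐ(HClO₄) ≈ -10
chloride (Cl⁻): pKₐ(HCl) ≈ -7 — moderately weak base
nitrate: pKₐ(HNO₃) ≈ -1.3 — resonance-delocalised over three oxygens
dihydrogen phosphate: pKₐ(H₃PO₄) ≈ 2.1 — moderate base; biological leaving group after further activation
acetate: pKₐ(CH₃COOH) ≈ 4.8

ClO₄⁻ > chloride (Cl⁻) > nitrate > dihydrogen phosphate > acetate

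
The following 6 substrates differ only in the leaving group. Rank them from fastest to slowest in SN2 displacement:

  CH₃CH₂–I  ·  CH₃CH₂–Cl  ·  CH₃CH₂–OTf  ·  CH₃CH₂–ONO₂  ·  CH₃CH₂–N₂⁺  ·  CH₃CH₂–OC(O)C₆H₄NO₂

CH₃CH₂–N₂⁺ > CH₃CH₂–OTf > CH₃CH₂–I > CH₃CH₂–Cl > CH₃CH₂–ONO₂ > CH₃CH₂–OC(O)C₆H₄NO₂

The skeletons are identical, so relative rate is governed entirely by leaving-group ability.
The more stable X⁻ (or X) is on its own — i.e. the weaker a base it is — the better a leaving group it makes.
CH₃CH₂–N₂⁺ loses N₂: no meaningful conjugate acid; N₂ departs as an exceptionally stable neutral molecule
CH₃CH₂–OTf loses OTf⁻: pKₐ(CF₃SO₃H (triflic acid)) ≈ -14
CH₃CH₂–I loses I⁻: pKₐ(HI) ≈ -10
CH₃CH₂–Cl loses Cl⁻: pKₐ(HCl) ≈ -7
CH₃CH₂–ONO₂ loses NO₃⁻: pKₐ(HNO₃) ≈ -1.3
CH₃CH₂–OC(O)C₆H₄NO₂ loses p-O₂N–C₆H₄–COO⁻: pKₐ(p-nitrobenzoic acid) ≈ 3.4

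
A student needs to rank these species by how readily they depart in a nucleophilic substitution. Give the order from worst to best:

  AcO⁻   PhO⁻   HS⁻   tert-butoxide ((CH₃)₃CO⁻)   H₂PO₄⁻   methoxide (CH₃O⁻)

H₂PO₄⁻: pKₐ(H₃PO₄) ≈ 2.1 — moderate base; biological leaving group after further activation
AcO⁻: pKₐ(CH₃COOH) ≈ 4.8
HS⁻: pKₐ(H₂S) ≈ 7 — larger and more polarisable than the oxygen analogue
PhO⁻: pKₐ(C₆H₅OH (phenol)) ≈ 10
methoxide (CH₃O⁻): pKₐ(CH₃OH) ≈ 15.5
tert-butoxide ((CH₃)₃CO⁻): pKₐ(t-BuOH) ≈ 18 — bulky, strongly basic alkoxide
Reversing gives the worst-to-best order requested.

tert-butoxide ((CH₃)₃CO⁻) < methoxide (CH₃O⁻) < PhO⁻ < HS⁻ < AcO⁻ < H₂PO₄⁻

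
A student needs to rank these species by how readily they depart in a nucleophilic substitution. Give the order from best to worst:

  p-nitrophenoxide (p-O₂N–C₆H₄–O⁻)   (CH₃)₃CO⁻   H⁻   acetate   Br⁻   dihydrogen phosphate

Rank by basicity of the departing species: weakest base leaves most easily.
Br⁻: pKₐ(HBr) ≈ -9
dihydrogen phosphate: pKₐ(H₃PO₄) ≈ 2.1
acetate: pKₐ(CH₃COOH) ≈ 4.8
p-nitrophenoxide (p-O₂N–C₆H₄–O⁻): pKₐ(p-nitrophenol) ≈ 7.2
(CH₃)₃CO⁻: pKₐ(t-BuOH) ≈ 18
H⁻: pKₐ(H₂) ≈ 36

Br⁻ > dihydrogen phosphate > acetate > p-nitrophenoxide (p-O₂N–C₆H₄–O⁻) > (CH₃)₃CO⁻ > H⁻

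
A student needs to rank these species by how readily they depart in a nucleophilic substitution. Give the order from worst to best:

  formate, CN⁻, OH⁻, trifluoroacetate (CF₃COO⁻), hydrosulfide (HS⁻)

OH⁻ < CN⁻ < hydrosulfide (HS⁻) < formate < trifluoroacetate (CF₃COO⁻)

A good leaving group is a weak base: the lower the pKₐ of its conjugate acid, the more readily it departs.
trifluoroacetate (CF₃COO⁻): pKₐ(CF₃COOH) ≈ 0.2
formate: pKₐ(HCOOH) ≈ 3.8 — resonance-stabilised carboxylate
hydrosulfide (HS⁻): pKₐ(H₂S) ≈ 7
CN⁻: pKₐ(HCN) ≈ 9.2
OH⁻: pKₐ(H₂O) ≈ 15.7
The question asks for worst first, so the sequence is read in increasing leaving-group ability.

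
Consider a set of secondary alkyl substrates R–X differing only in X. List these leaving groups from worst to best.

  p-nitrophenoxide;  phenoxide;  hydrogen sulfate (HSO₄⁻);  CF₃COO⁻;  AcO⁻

phenoxide < p-nitrophenoxide < AcO⁻ < CF₃COO⁻ < hydrogen sulfate (HSO₄⁻)

Rank by basicity of the departing species: weakest base leaves most easily.
hydrogen sulfate (HSO₄⁻): pKₐ(H₂SO₄) ≈ -3 — conjugate base of a strong mineral acid
CF₃COO⁻: pKₐ(CF₃COOH) ≈ 0.2
AcO⁻: pKₐ(CH₃COOH) ≈ 4.8
p-nitrophenoxide: pKₐ(p-nitrophenol) ≈ 7.2 — nitro group delocalises the charge; the classic chromogenic LG
phenoxide: pKₐ(C₆H₅OH (phenol)) ≈ 10 — resonance into the ring helps, but still a poor LG
The question asks for worst first, so the sequence is read in increasing leaving-group ability.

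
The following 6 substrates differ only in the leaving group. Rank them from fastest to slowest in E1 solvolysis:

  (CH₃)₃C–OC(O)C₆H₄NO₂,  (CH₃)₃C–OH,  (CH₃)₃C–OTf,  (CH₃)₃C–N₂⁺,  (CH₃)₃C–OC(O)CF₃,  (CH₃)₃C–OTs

(CH₃)₃C–N₂⁺ > (CH₃)₃C–OTf > (CH₃)₃C–OTs > (CH₃)₃C–OC(O)CF₃ > (CH₃)₃C–OC(O)C₆H₄NO₂ > (CH₃)₃C–OH

The skeletons are identical, so relative rate is governed entirely by leaving-group ability.
Leaving-group ability tracks the stability of the departed species; conjugate-acid pKₐ is the usual yardstick (lower pKₐ → better LG).
(CH₃)₃C–N₂⁺ loses N₂: no meaningful conjugate acid; N₂ departs as an exceptionally stable neutral molecule
(CH₃)₃C–OTf loses OTf⁻: pKₐ(CF₃SO₃H (triflic acid)) ≈ -14
(CH₃)₃C–OTs loses OTs⁻: pKₐ(p-CH₃C₆H₄SO₃H (TsOH)) ≈ -2.8
(CH₃)₃C–OC(O)CF₃ loses CF₃COO⁻: pKₐ(CF₃COOH) ≈ 0.2
(CH₃)₃C–OC(O)C₆H₄NO₂ loses p-O₂N–C₆H₄–COO⁻: pKₐ(p-nitrobenzoic acid) ≈ 3.4
(CH₃)₃C–OH loses OH⁻: pKₐ(H₂O) ≈ 15.7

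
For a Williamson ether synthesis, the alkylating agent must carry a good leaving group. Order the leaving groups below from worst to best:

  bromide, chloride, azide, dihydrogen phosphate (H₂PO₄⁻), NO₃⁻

azide < dihydrogen phosphate (H₂PO₄⁻) < NO₃⁻ < chloride < bromide

Leaving-group ability tracks the stability of the departed species; conjugate-acid pKₐ is the usual yardstick (lower pKₐ → better LG).
bromide: pKₐ(HBr) ≈ -9
chloride: pKₐ(HCl) ≈ -7
NO₃⁻: pKₐ(HNO₃) ≈ -1.3
dihydrogen phosphate (H₂PO₄⁻): pKₐ(H₃PO₄) ≈ 2.1
azide: pKₐ(HN₃) ≈ 4.7
Reversing gives the worst-to-best order requested.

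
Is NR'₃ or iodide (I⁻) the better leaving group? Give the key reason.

iodide (I⁻) is the better leaving group.
pKₐ(HI) ≈ -10 versus pKₐ(R'₃NH⁺) ≈ 10.7: iodide (I⁻) is the much weaker base.
Large, highly polarisable; very weak base.

iodide (I⁻)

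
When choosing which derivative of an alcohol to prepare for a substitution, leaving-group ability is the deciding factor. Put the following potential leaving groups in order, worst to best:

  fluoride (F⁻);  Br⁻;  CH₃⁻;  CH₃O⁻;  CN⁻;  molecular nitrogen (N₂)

CH₃⁻ < CH₃O⁻ < CN⁻ < fluoride (F⁻) < Br⁻ < molecular nitrogen (N₂)

The more stable X⁻ (or X) is on its own — i.e. the weaker a base it is — the better a leaving group it makes.
molecular nitrogen (N₂): no meaningful conjugate acid; N₂ departs as an exceptionally stable neutral molecule
Br⁻: pKₐ(HBr) ≈ -9
fluoride (F⁻): pKₐ(HF) ≈ 3.2 — small and strongly basic; the poor halide leaving group
CN⁻: pKₐ(HCN) ≈ 9.2 — sp carbon stabilises the charge somewhat, but still a poor LG
CH₃O⁻: pKₐ(CH₃OH) ≈ 15.5 — strong base; alkoxides do not leave unassisted
CH₃⁻: pKₐ(CH₄) ≈ 48 — unstabilised carbanion; the worst conceivable leaving group
The question asks for worst first, so the sequence is read in increasing leaving-group ability.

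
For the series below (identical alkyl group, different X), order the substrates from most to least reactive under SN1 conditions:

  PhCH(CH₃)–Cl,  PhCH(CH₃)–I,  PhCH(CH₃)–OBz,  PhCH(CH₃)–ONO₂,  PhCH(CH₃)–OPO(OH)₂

PhCH(CH₃)–I > PhCH(CH₃)–Cl > PhCH(CH₃)–ONO₂ > PhCH(CH₃)–OPO(OH)₂ > PhCH(CH₃)–OBz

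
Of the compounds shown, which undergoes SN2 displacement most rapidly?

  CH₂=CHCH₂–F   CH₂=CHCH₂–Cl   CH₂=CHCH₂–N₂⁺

Identical carbon frameworks mean the comparison reduces to leaving-group quality.
Rank by basicity of the departing species: weakest base leaves most easily.
CH₂=CHCH₂–N₂⁺ loses N₂: no meaningful conjugate acid; N₂ departs as an exceptionally stable neutral molecule
CH₂=CHCH₂–Cl loses Cl⁻: pKₐ(HCl) ≈ -7
CH₂=CHCH₂–F loses F⁻: pKₐ(HF) ≈ 3.2

CH₂=CHCH₂–N₂⁺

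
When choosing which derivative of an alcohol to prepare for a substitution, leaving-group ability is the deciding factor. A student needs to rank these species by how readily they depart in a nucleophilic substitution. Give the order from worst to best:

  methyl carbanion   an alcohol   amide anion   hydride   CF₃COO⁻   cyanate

The more stable X⁻ (or X) is on its own — i.e. the weaker a base it is — the better a leaving group it makes.
an alcohol: pKₐ(R'OH₂⁺) ≈ -2.4
CF₃COO⁻: pKₐ(CF₃COOH) ≈ 0.2 — strongly electron-withdrawing CF₃ stabilises the carboxylate
cyanate: pKₐ(HOCN) ≈ 3.5 — resonance between N and O
hydride: pKₐ(H₂) ≈ 36 — extremely strong base; leaves only in special hydride-transfer contexts
amide anion: pKₐ(NH₃) ≈ 38 — extremely strong base; never a leaving group
methyl carbanion: pKₐ(CH₄) ≈ 48
Listed from poorest to best leaving group as asked.

methyl carbanion < amide anion < hydride < cyanate < CF₃COO⁻ < an alcohol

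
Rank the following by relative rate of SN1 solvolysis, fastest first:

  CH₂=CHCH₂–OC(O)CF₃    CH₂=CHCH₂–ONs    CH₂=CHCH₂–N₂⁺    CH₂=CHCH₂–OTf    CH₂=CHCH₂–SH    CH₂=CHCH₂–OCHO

Identical carbon frameworks mean the comparison reduces to leaving-group quality.
Rank by basicity of the departing species: weakest base leaves most easily.
CH₂=CHCH₂–N₂⁺ loses N₂: no meaningful conjugate acid; N₂ departs as an exceptionally stable neutral molecule
CH₂=CHCH₂–OTf loses OTf⁻: pKₐ(CF₃SO₃H (triflic acid)) ≈ -14
CH₂=CHCH₂–ONs loses ONs⁻: pKₐ(p-O₂NC₆H₄SO₃H) ≈ -3.5
CH₂=CHCH₂–OC(O)CF₃ loses CF₃COO⁻: pKₐ(CF₃COOH) ≈ 0.2
CH₂=CHCH₂–OCHO loses HCOO⁻: pKₐ(HCOOH) ≈ 3.8
CH₂=CHCH₂–SH loses HS⁻: pKₐ(H₂S) ≈ 7

CH₂=CHCH₂–N₂⁺ > CH₂=CHCH₂–OTf > CH₂=CHCH₂–ONs > CH₂=CHCH₂–OC(O)CF₃ > CH₂=CHCH₂–OCHO > CH₂=CHCH₂–SH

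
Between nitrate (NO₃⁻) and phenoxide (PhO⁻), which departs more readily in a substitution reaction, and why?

nitrate (NO₃⁻) is the better leaving group.
pKₐ(HNO₃) ≈ -1.3 versus pKₐ(C₆H₅OH (phenol)) ≈ 10: nitrate (NO₃⁻) is the much weaker base.
Resonance-delocalised over three oxygens.

nitrate (NO₃⁻)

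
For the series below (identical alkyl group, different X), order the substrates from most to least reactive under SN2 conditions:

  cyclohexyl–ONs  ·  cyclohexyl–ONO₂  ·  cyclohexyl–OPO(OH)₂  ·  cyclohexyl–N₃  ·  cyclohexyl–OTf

cyclohexyl–OTf > cyclohexyl–ONs > cyclohexyl–ONO₂ > cyclohexyl–OPO(OH)₂ > cyclohexyl–N₃

Same R in every case — rank the leaving groups.
A good leaving group is a weak base: the lower the pKₐ of its conjugate acid, the more readily it departs.
cyclohexyl–OTf loses OTf⁻: pKₐ(CF₃SO₃H (triflic acid)) ≈ -14
cyclohexyl–ONs loses ONs⁻: pKₐ(p-O₂NC₆H₄SO₃H) ≈ -3.5
cyclohexyl–ONO₂ loses NO₃⁻: pKₐ(HNO₃) ≈ -1.3
cyclohexyl–OPO(OH)₂ loses H₂PO₄⁻: pKₐ(H₃PO₄) ≈ 2.1
cyclohexyl–N₃ loses N₃⁻: pKₐ(HN₃) ≈ 4.7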